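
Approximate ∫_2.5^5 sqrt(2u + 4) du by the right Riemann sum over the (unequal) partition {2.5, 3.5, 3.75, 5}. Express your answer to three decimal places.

Subinterval widths: 1, 0.25, 1.25.
Right endpoints: 3.5, 3.75, 5.
f(3.5) ≈ 3.317, f(3.75) ≈ 3.391, f(5) ≈ 3.742.
Sum = Σ Δu_i · f(u_i).
Sum ≈ 8.841.

8.841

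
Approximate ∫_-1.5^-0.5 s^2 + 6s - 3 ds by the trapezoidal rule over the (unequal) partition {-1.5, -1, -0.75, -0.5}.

-7.890625

Subinterval widths: 0.5, 0.25, 0.25.
f(-1.5) = -9.75, f(-1) = -8, f(-0.75) = -6.9375, f(-0.5) = -5.75.
On each subinterval the trapezoid contributes (Δs_i/2)·[f(s_{i-1}) + f(s_i)].
Sum = -7.890625.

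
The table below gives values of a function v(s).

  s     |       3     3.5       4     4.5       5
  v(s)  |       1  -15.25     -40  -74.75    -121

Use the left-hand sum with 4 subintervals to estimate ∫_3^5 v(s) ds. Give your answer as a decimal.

Δs = 0.5.
Sum = 0.5·[1 + (-15.25) + (-40) + (-74.75)] = -64.5.

-64.5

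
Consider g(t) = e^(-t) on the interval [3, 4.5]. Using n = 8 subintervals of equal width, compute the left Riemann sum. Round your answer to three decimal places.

0.042

Δt = (4.5 − 3)/8 = 0.1875.
Left endpoints: 3, 3.1875, 3.375, 3.5625, 3.75, 3.9375, 4.125, 4.3125.
g(3) ≈ 0.050, g(3.1875) ≈ 0.041, g(3.375) ≈ 0.034, g(3.5625) ≈ 0.028, g(3.75) ≈ 0.024, g(3.9375) ≈ 0.019, g(4.125) ≈ 0.016, g(4.3125) ≈ 0.013.
Sum = Δt · [g(3) + g(3.1875) + g(3.375) + ...].
Sum ≈ 0.042.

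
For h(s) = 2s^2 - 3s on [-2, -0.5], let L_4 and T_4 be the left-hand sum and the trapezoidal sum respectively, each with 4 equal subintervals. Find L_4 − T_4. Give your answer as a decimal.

L_4 = 13.1953125.
T_4 = 10.9453125.
L_4 − T_4 = 2.25.

2.25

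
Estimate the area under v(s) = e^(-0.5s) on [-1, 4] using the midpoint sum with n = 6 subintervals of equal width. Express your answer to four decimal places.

3.0050

Δs = (4 − (-1))/6 = 5/6.
Midpoints: -7/12, 0.25, 13/12, 23/12, 2.75, 43/12.
v(-7/12) ≈ 1.3387, v(0.25) ≈ 0.8825, v(13/12) ≈ 0.5818, v(23/12) ≈ 0.3835, v(2.75) ≈ 0.2528, v(43/12) ≈ 0.1667.
Sum = Δs · [v(-7/12) + v(0.25) + v(13/12) + ...].
Sum ≈ 3.0050.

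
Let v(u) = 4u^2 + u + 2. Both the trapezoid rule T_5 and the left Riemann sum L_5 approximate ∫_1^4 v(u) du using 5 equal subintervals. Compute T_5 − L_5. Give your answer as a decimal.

18.9

T_5 = 98.22.
L_5 = 79.32.
T_5 − L_5 = 18.9.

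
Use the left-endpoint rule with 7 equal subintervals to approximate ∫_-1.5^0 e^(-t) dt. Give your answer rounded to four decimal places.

3.8680

Δt = (0 − (-1.5))/7 = 3/14.
Left endpoints: -1.5, -9/7, -15/14, -6/7, -9/14, -3/7, -3/14.
f(-1.5) ≈ 4.4817, f(-9/7) ≈ 3.6173, f(-15/14) ≈ 2.9195, f(-6/7) ≈ 2.3564, f(-9/14) ≈ 1.9019, f(-3/7) ≈ 1.5351, f(-3/14) ≈ 1.2390.
Sum = Δt · [f(-1.5) + f(-9/7) + f(-15/14) + ...].
Sum ≈ 3.8680.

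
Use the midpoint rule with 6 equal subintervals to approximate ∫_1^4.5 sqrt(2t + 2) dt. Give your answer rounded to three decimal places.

9.497

Δt = (4.5 − 1)/6 = 7/12.
Midpoints: 31/24, 1.875, 59/24, 73/24, 3.625, 101/24.
f(31/24) ≈ 2.141, f(1.875) ≈ 2.398, f(59/24) ≈ 2.630, f(73/24) ≈ 2.843, f(3.625) ≈ 3.041, f(101/24) ≈ 3.227.
Sum = Δt · [f(31/24) + f(1.875) + f(59/24) + ...].
Sum ≈ 9.497.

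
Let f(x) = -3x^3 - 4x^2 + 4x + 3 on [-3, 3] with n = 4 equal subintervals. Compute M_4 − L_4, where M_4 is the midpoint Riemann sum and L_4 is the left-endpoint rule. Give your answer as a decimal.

M_4 = -49.5.
L_4 = 40.5.
M_4 − L_4 = -90.

-90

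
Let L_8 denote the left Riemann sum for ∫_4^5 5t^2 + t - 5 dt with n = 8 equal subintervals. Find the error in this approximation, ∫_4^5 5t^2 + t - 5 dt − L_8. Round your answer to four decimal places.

Exact integral: ∫_4^5 f(t) dt ≈ 101.166667.
L_8 = 98.3046875.
Error ≈ 101.166667 − 98.3046875 ≈ 2.8620.

2.8620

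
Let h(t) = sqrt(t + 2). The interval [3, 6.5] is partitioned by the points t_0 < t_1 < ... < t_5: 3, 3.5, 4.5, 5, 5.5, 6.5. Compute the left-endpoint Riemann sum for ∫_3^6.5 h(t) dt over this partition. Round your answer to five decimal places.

Subinterval widths: 0.5, 1, 0.5, 0.5, 1.
Left endpoints: 3, 3.5, 4.5, 5, 5.5.
h(3) ≈ 2.23607, h(3.5) ≈ 2.34521, h(4.5) ≈ 2.54951, h(5) ≈ 2.64575, h(5.5) ≈ 2.73861.
Sum = Σ Δt_i · h(t_i).
Sum ≈ 8.79949.

8.79949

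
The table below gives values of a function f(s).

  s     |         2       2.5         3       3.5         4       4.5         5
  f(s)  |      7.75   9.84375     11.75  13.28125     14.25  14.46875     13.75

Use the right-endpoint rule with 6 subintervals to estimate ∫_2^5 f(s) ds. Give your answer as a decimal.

Δs = 0.5.
Sum = 0.5·[9.84375 + 11.75 + 13.28125 + 14.25 + 14.46875 + 13.75] = 38.671875.

38.671875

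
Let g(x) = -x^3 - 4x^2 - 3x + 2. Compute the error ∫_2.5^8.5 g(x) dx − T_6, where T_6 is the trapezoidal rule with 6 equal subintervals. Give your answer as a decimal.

Exact integral: ∫_2.5^8.5 g(x) dx = -2180.25.
T_6 = -2200.75.
Error = -2180.25 − (-2200.75) = 20.5.

20.5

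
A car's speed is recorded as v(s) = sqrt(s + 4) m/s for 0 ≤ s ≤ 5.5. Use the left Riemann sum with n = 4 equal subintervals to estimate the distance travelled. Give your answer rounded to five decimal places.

Δs = (5.5 − 0)/4 = 1.375.
Left endpoints: 0, 1.375, 2.75, 4.125.
v(0) ≈ 2.00000, v(1.375) ≈ 2.31840, v(2.75) ≈ 2.59808, v(4.125) ≈ 2.85044.
Sum = Δs · [v(0) + v(1.375) + v(2.75) + v(4.125)].
Sum ≈ 13.42951.

13.42951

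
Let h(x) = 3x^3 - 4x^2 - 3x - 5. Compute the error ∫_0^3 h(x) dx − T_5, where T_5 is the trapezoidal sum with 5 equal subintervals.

Exact integral: ∫_0^3 h(x) dx = -3.75.
T_5 = -2.04.
Error = -3.75 − (-2.04) = -1.71.

-1.71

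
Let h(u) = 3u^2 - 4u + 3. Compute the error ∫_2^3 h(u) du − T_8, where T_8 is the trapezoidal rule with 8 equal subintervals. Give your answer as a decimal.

-0.0078125

Exact integral: ∫_2^3 h(u) du = 12.
T_8 = 12.0078125.
Error = 12 − 12.0078125 = -0.0078125.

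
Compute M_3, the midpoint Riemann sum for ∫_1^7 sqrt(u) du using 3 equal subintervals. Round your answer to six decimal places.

Δu = (7 − 1)/3 = 2.
Midpoints: 2, 4, 6.
f(2) ≈ 1.414214, f(4) ≈ 2.000000, f(6) ≈ 2.449490.
Sum = Δu · [f(2) + f(4) + f(6)].
Sum ≈ 11.727407.

11.727407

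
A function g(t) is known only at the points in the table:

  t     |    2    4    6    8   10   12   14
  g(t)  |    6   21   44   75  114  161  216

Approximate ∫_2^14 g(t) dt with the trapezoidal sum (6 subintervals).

Δt = 2.
T_6 = (2/2)·[6 + 2·21 + 2·44 + 2·75 + 2·114 + 2·161 + 216] = 1052.

1052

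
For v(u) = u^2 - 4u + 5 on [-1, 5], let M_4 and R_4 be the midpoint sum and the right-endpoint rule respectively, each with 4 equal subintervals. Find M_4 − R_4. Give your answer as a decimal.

-3.375

M_4 = 22.875.
R_4 = 26.25.
M_4 − R_4 = -3.375.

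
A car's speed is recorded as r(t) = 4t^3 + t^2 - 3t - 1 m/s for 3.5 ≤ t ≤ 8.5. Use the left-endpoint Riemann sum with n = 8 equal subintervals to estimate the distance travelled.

4461.0546875

Δt = (8.5 − 3.5)/8 = 0.625.
Left endpoints: 3.5, 4.125, 4.75, 5.375, 6, 6.625, 7.25, 7.875.
r(3.5) = 172.25, r(4.125) = 284.3984375, r(4.75) = 436, r(5.375) = 632.9140625, r(6) = 881, r(6.625) = 1186.1171875, r(7.25) = 1554.125, r(7.875) = 1990.8828125.
Sum = Δt · [r(3.5) + r(4.125) + r(4.75) + ...].
Sum = 4461.0546875.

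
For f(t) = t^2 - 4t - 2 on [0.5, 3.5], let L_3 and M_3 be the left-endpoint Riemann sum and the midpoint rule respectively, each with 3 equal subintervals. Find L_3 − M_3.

0.75

L_3 = -15.25.
M_3 = -16.
L_3 − M_3 = 0.75.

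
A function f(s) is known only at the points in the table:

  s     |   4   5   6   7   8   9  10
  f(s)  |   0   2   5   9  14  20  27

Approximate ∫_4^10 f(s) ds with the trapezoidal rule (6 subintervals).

Δs = 1.
T_6 = (1/2)·[0 + 2·2 + 2·5 + 2·9 + 2·14 + 2·20 + 27] = 63.5.

63.5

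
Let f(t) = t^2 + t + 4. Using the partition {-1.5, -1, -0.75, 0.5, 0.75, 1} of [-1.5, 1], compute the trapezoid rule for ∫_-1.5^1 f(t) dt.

11.1875

Subinterval widths: 0.5, 0.25, 1.25, 0.25, 0.25.
f(-1.5) = 4.75, f(-1) = 4, f(-0.75) = 3.8125, f(0.5) = 4.75, f(0.75) = 5.3125, f(1) = 6.
On each subinterval the trapezoid contributes (Δt_i/2)·[f(t_{i-1}) + f(t_i)].
Sum = 11.1875.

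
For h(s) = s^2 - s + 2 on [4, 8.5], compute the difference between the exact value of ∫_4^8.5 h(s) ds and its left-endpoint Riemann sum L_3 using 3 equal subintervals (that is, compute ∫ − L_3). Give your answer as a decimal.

37.125

Exact integral: ∫_4^8.5 h(s) ds = 164.25.
L_3 = 127.125.
Error = 164.25 − 127.125 = 37.125.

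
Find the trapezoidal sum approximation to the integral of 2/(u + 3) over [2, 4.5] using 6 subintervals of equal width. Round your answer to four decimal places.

0.8116

Δu = (4.5 − 2)/6 = 5/12.
f(2) = 0.4, f(29/12) = 24/65, f(17/6) = 12/35, f(3.25) = 0.32, f(11/3) = 0.3, f(49/12) = 24/85, f(4.5) = 4/15.
T_6 = (Δu/2)·[f(u_0) + 2f(u_1) + ... + 2f(u_{5}) + f(u_6)].
Sum ≈ 0.8116.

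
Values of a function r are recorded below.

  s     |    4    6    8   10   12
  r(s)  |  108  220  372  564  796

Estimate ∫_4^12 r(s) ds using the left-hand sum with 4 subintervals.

2528

Δs = 2.
Sum = 2·[108 + 220 + 372 + 564] = 2528.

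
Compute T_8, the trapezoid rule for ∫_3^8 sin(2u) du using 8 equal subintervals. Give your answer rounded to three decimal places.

Δu = (8 − 3)/8 = 0.625.
f(3) ≈ -0.279, f(3.625) ≈ 0.823, f(4.25) ≈ 0.798, f(4.875) ≈ -0.320, f(5.5) ≈ -1.000, f(6.125) ≈ -0.311, f(6.75) ≈ 0.804, f(7.375) ≈ 0.818, f(8) ≈ -0.288.
T_8 = (Δu/2)·[f(u_0) + 2f(u_1) + ... + 2f(u_{7}) + f(u_8)].
Sum ≈ 0.831.

0.831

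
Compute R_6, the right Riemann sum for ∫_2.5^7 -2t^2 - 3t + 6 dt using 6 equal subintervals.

Δt = (7 − 2.5)/6 = 0.75.
Right endpoints: 3.25, 4, 4.75, 5.5, 6.25, 7.
f(3.25) = -24.875, f(4) = -38, f(4.75) = -53.375, f(5.5) = -71, f(6.25) = -90.875, f(7) = -113.
Sum = Δt · [f(3.25) + f(4) + f(4.75) + ...].
Sum = -293.34375.

-293.34375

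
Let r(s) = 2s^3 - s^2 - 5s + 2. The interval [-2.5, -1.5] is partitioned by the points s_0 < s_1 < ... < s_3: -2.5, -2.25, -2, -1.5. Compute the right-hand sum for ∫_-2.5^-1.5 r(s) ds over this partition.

Subinterval widths: 0.25, 0.25, 0.5.
Right endpoints: -2.25, -2, -1.5.
r(-2.25) = -14.59375, r(-2) = -8, r(-1.5) = 0.5.
Sum = Σ Δs_i · r(s_i).
Sum = -5.3984375.

-5.3984375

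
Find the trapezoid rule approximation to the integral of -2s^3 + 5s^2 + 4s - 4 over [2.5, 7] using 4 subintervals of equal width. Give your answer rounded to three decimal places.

-590.150

Δs = (7 − 2.5)/4 = 1.125.
f(2.5) = 6, f(3.625) = -19.06640625, f(4.75) = -86.53125, f(5.875) = -213.48046875, f(7) = -417.
T_4 = (Δs/2)·[f(s_0) + 2f(s_1) + 2f(s_2) + 2f(s_3) + f(s_4)].
Sum ≈ -590.150.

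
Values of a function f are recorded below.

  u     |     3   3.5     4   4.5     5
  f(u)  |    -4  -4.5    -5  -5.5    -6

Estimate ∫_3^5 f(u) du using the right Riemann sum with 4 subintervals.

Δu = 0.5.
Sum = 0.5·[(-4.5) + (-5) + (-5.5) + (-6)] = -10.5.

-10.5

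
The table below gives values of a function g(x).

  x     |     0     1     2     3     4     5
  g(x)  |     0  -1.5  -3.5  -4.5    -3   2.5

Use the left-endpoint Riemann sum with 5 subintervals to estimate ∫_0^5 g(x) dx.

Δx = 1.
Sum = 1·[0 + (-1.5) + (-3.5) + (-4.5) + (-3)] = -12.5.

-12.5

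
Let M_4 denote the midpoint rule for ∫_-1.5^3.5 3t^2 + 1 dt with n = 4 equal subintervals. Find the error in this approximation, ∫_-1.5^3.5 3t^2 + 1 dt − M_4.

1.953125

Exact integral: ∫_-1.5^3.5 f(t) dt = 51.25.
M_4 = 49.296875.
Error = 51.25 − 49.296875 = 1.953125.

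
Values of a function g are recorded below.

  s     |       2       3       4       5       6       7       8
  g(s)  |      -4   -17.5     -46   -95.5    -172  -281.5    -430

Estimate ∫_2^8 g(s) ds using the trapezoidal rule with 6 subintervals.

Δs = 1.
T_6 = (1/2)·[(-4) + 2·(-17.5) + 2·(-46) + 2·(-95.5) + 2·(-172) + 2·(-281.5) + (-430)] = -829.5.

-829.5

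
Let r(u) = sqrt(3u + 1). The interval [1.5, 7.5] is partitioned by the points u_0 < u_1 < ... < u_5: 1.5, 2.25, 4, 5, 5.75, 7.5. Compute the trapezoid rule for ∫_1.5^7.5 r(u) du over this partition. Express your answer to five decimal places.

Subinterval widths: 0.75, 1.75, 1, 0.75, 1.75.
r(1.5) ≈ 2.34521, r(2.25) ≈ 2.78388, r(4) ≈ 3.60555, r(5) ≈ 4.00000, r(5.75) ≈ 4.27200, r(7.5) ≈ 4.84768.
On each subinterval the trapezoid contributes (Δu_i/2)·[r(u_{i-1}) + r(u_i)].
Sum ≈ 22.39866.

22.39866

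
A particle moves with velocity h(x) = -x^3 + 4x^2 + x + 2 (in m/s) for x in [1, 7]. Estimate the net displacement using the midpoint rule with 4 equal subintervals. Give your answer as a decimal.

Δx = (7 − 1)/4 = 1.5.
Midpoints: 1.75, 3.25, 4.75, 6.25.
h(1.75) = 10.640625, h(3.25) = 13.171875, h(4.75) = -10.171875, h(6.25) = -79.640625.
Sum = Δx · [h(1.75) + h(3.25) + h(4.75) + h(6.25)].
Sum = -99.

-99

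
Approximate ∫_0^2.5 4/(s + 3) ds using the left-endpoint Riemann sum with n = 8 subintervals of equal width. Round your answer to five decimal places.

2.52178

Δs = (2.5 − 0)/8 = 0.3125.
Left endpoints: 0, 0.3125, 0.625, 0.9375, 1.25, 1.5625, 1.875, 2.1875.
f(0) = 4/3, f(0.3125) = 64/53, f(0.625) = 32/29, f(0.9375) = 64/63, f(1.25) = 16/17, f(1.5625) = 64/73, f(1.875) = 32/39, f(2.1875) = 64/83.
Sum = Δs · [f(0) + f(0.3125) + f(0.625) + ...].
Sum ≈ 2.52178.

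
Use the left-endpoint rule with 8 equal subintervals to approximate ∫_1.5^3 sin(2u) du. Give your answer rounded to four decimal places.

-0.9242

Δu = (3 − 1.5)/8 = 0.1875.
Left endpoints: 1.5, 1.6875, 1.875, 2.0625, 2.25, 2.4375, 2.625, 2.8125.
f(1.5) ≈ 0.1411, f(1.6875) ≈ -0.2313, f(1.875) ≈ -0.5716, f(2.0625) ≈ -0.8324, f(2.25) ≈ -0.9775, f(2.4375) ≈ -0.9868, f(2.625) ≈ -0.8589, f(2.8125) ≈ -0.6117.
Sum = Δu · [f(1.5) + f(1.6875) + f(1.875) + ...].
Sum ≈ -0.9242.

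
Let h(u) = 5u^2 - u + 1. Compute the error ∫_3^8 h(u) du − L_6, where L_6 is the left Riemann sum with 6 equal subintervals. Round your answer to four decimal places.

Exact integral: ∫_3^8 h(u) du ≈ 785.833333.
L_6 ≈ 676.226852.
Error ≈ 785.833333 − 676.226852 ≈ 109.6065.

109.6065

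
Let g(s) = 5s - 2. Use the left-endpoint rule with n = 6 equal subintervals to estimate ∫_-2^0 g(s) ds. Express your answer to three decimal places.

Δs = (0 − (-2))/6 = 1/3.
Left endpoints: -2, -5/3, -4/3, -1, -2/3, -1/3.
g(-2) = -12, g(-5/3) = -31/3, g(-4/3) = -26/3, g(-1) = -7, g(-2/3) = -16/3, g(-1/3) = -11/3.
Sum = Δs · [g(-2) + g(-5/3) + g(-4/3) + ...].
Sum ≈ -15.667.

-15.667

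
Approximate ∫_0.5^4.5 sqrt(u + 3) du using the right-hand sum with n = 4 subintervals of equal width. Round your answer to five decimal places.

9.75465

Δu = (4.5 − 0.5)/4 = 1.
Right endpoints: 1.5, 2.5, 3.5, 4.5.
f(1.5) ≈ 2.12132, f(2.5) ≈ 2.34521, f(3.5) ≈ 2.54951, f(4.5) ≈ 2.73861.
Sum = Δu · [f(1.5) + f(2.5) + f(3.5) + f(4.5)].
Sum ≈ 9.75465.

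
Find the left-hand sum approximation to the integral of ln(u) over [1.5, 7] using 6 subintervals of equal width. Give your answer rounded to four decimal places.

6.7710

Δu = (7 − 1.5)/6 = 11/12.
Left endpoints: 1.5, 29/12, 10/3, 4.25, 31/6, 73/12.
f(1.5) ≈ 0.4055, f(29/12) ≈ 0.8824, f(10/3) ≈ 1.2040, f(4.25) ≈ 1.4469, f(31/6) ≈ 1.6422, f(73/12) ≈ 1.8056.
Sum = Δu · [f(1.5) + f(29/12) + f(10/3) + ...].
Sum ≈ 6.7710.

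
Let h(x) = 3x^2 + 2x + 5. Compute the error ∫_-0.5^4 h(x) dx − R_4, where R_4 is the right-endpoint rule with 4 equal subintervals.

Exact integral: ∫_-0.5^4 h(x) dx = 102.375.
R_4 = 136.86328125.
Error = 102.375 − 136.86328125 = -34.48828125.

-34.48828125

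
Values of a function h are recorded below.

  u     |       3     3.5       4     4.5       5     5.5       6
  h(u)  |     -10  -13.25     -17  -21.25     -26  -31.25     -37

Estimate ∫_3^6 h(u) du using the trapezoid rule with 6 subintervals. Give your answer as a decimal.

-66.125

Δu = 0.5.
T_6 = (0.5/2)·[(-10) + 2·(-13.25) + 2·(-17) + 2·(-21.25) + 2·(-26) + 2·(-31.25) + (-37)] = -66.125.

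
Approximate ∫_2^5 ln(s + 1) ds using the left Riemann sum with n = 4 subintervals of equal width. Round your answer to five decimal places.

Δs = (5 − 2)/4 = 0.75.
Left endpoints: 2, 2.75, 3.5, 4.25.
f(2) ≈ 1.09861, f(2.75) ≈ 1.32176, f(3.5) ≈ 1.50408, f(4.25) ≈ 1.65823.
Sum = Δs · [f(2) + f(2.75) + f(3.5) + f(4.25)].
Sum ≈ 4.18701.

4.18701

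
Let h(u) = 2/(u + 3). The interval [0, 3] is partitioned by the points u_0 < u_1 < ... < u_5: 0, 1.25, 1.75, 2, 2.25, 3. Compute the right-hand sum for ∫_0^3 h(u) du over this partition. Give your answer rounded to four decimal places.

1.2440

Subinterval widths: 1.25, 0.5, 0.25, 0.25, 0.75.
Right endpoints: 1.25, 1.75, 2, 2.25, 3.
h(1.25) = 8/17, h(1.75) = 8/19, h(2) = 0.4, h(2.25) = 8/21, h(3) = 1/3.
Sum = Σ Δu_i · h(u_i).
Sum ≈ 1.2440.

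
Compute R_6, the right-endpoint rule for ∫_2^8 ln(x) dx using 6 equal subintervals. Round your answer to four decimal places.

9.9115

Δx = (8 − 2)/6 = 1.
Right endpoints: 3, 4, 5, 6, 7, 8.
f(3) ≈ 1.0986, f(4) ≈ 1.3863, f(5) ≈ 1.6094, f(6) ≈ 1.7918, f(7) ≈ 1.9459, f(8) ≈ 2.0794.
Sum = Δx · [f(3) + f(4) + f(5) + ...].
Sum ≈ 9.9115.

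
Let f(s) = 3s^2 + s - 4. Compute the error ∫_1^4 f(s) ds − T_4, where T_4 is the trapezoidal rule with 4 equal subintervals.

Exact integral: ∫_1^4 f(s) ds = 58.5.
T_4 = 59.34375.
Error = 58.5 − 59.34375 = -0.84375.

-0.84375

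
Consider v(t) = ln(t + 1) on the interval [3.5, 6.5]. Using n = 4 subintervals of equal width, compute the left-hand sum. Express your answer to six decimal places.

Δt = (6.5 − 3.5)/4 = 0.75.
Left endpoints: 3.5, 4.25, 5, 5.75.
v(3.5) ≈ 1.504077, v(4.25) ≈ 1.658228, v(5) ≈ 1.791759, v(5.75) ≈ 1.909543.
Sum = Δt · [v(3.5) + v(4.25) + v(5) + v(5.75)].
Sum ≈ 5.147706.

5.147706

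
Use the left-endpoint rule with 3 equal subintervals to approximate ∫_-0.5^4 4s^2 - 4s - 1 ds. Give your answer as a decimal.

Δs = (4 − (-0.5))/3 = 1.5.
Left endpoints: -0.5, 1, 2.5.
f(-0.5) = 2, f(1) = -1, f(2.5) = 14.
Sum = Δs · [f(-0.5) + f(1) + f(2.5)].
Sum = 22.5.

22.5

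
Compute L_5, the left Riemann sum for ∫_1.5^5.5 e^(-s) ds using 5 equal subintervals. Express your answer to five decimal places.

0.31822

Δs = (5.5 − 1.5)/5 = 0.8.
Left endpoints: 1.5, 2.3, 3.1, 3.9, 4.7.
f(1.5) ≈ 0.22313, f(2.3) ≈ 0.10026, f(3.1) ≈ 0.04505, f(3.9) ≈ 0.02024, f(4.7) ≈ 0.00910.
Sum = Δs · [f(1.5) + f(2.3) + f(3.1) + f(3.9) + f(4.7)].
Sum ≈ 0.31822.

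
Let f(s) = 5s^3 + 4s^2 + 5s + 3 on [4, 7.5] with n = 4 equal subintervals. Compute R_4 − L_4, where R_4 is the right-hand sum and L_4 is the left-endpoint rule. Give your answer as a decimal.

R_4 ≈ 5124.62207.
L_4 ≈ 3402.73145.
R_4 − L_4 = 1721.890625.

1721.890625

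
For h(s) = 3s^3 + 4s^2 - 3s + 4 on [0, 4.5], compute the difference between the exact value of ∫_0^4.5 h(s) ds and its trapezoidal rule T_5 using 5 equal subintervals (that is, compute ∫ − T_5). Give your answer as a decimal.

Exact integral: ∫_0^4.5 h(s) ds = 416.671875.
T_5 = 431.40375.
Error = 416.671875 − 431.40375 = -14.731875.

-14.731875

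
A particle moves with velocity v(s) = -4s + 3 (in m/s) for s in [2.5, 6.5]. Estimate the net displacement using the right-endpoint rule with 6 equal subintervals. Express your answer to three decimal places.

-65.333

Δs = (6.5 − 2.5)/6 = 2/3.
Right endpoints: 19/6, 23/6, 4.5, 31/6, 35/6, 6.5.
v(19/6) = -29/3, v(23/6) = -37/3, v(4.5) = -15, v(31/6) = -53/3, v(35/6) = -61/3, v(6.5) = -23.
Sum = Δs · [v(19/6) + v(23/6) + v(4.5) + ...].
Sum ≈ -65.333.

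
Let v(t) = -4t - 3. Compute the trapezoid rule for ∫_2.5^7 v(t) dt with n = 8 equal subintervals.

-99

Δt = (7 − 2.5)/8 = 0.5625.
v(2.5) = -13, v(3.0625) = -15.25, v(3.625) = -17.5, v(4.1875) = -19.75, v(4.75) = -22, v(5.3125) = -24.25, v(5.875) = -26.5, v(6.4375) = -28.75, v(7) = -31.
T_8 = (Δt/2)·[v(t_0) + 2v(t_1) + ... + 2v(t_{7}) + v(t_8)].
Sum = -99.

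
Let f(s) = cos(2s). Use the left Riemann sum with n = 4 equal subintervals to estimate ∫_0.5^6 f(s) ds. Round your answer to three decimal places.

Δs = (6 − 0.5)/4 = 1.375.
Left endpoints: 0.5, 1.875, 3.25, 4.625.
f(0.5) ≈ 0.540, f(1.875) ≈ -0.821, f(3.25) ≈ 0.977, f(4.625) ≈ -0.985.
Sum = Δs · [f(0.5) + f(1.875) + f(3.25) + f(4.625)].
Sum ≈ -0.397.

-0.397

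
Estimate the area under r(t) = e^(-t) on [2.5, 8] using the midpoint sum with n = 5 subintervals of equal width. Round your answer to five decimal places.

Δt = (8 − 2.5)/5 = 1.1.
Midpoints: 3.05, 4.15, 5.25, 6.35, 7.45.
r(3.05) ≈ 0.04736, r(4.15) ≈ 0.01576, r(5.25) ≈ 0.00525, r(6.35) ≈ 0.00175, r(7.45) ≈ 0.00058.
Sum = Δt · [r(3.05) + r(4.15) + r(5.25) + r(6.35) + r(7.45)].
Sum ≈ 0.07777.

0.07777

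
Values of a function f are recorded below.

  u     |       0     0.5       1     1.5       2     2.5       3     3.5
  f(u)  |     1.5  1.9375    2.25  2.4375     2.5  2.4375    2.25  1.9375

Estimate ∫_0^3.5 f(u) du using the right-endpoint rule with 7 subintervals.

7.875

Δu = 0.5.
Sum = 0.5·[1.9375 + 2.25 + 2.4375 + 2.5 + 2.4375 + 2.25 + 1.9375] = 7.875.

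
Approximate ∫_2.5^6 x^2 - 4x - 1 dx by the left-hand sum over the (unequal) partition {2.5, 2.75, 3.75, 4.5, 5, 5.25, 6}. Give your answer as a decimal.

Subinterval widths: 0.25, 1, 0.75, 0.5, 0.25, 0.75.
Left endpoints: 2.5, 2.75, 3.75, 4.5, 5, 5.25.
f(2.5) = -4.75, f(2.75) = -4.4375, f(3.75) = -1.9375, f(4.5) = 1.25, f(5) = 4, f(5.25) = 5.5625.
Sum = Σ Δx_i · f(x_i).
Sum = -1.28125.

-1.28125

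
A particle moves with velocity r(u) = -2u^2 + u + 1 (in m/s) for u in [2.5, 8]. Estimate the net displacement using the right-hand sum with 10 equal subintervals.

-327.34625

Δu = (8 − 2.5)/10 = 0.55.
Right endpoints: 3.05, 3.6, 4.15, 4.7, 5.25, 5.8, 6.35, 6.9, 7.45, 8.
r(3.05) = -14.555, r(3.6) = -21.32, r(4.15) = -29.295, r(4.7) = -38.48, r(5.25) = -48.875, r(5.8) = -60.48, r(6.35) = -73.295, r(6.9) = -87.32, r(7.45) = -102.555, r(8) = -119.
Sum = Δu · [r(3.05) + r(3.6) + r(4.15) + ...].
Sum = -327.34625.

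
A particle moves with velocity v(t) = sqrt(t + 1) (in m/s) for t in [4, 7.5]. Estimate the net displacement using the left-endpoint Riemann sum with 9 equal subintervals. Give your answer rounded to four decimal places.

Δt = (7.5 − 4)/9 = 7/18.
Left endpoints: 4, 79/18, 43/9, 31/6, 50/9, 107/18, 19/3, 121/18, 64/9.
v(4) ≈ 2.2361, v(79/18) ≈ 2.3214, v(43/9) ≈ 2.4037, v(31/6) ≈ 2.4833, v(50/9) ≈ 2.5604, v(107/18) ≈ 2.6352, v(19/3) ≈ 2.7080, v(121/18) ≈ 2.7789, v(64/9) ≈ 2.8480.
Sum = Δt · [v(4) + v(79/18) + v(43/9) + ...].
Sum ≈ 8.9347.

8.9347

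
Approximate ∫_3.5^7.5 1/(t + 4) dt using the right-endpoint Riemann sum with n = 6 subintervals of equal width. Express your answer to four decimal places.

Δt = (7.5 − 3.5)/6 = 2/3.
Right endpoints: 25/6, 29/6, 5.5, 37/6, 41/6, 7.5.
f(25/6) = 6/49, f(29/6) = 6/53, f(5.5) = 2/19, f(37/6) = 6/61, f(41/6) = 6/65, f(7.5) = 2/23.
Sum = Δt · [f(25/6) + f(29/6) + f(5.5) + ...].
Sum ≈ 0.4124.

0.4124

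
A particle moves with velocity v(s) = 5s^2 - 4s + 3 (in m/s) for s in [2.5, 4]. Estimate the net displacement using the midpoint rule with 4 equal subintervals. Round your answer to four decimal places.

Δs = (4 − 2.5)/4 = 0.375.
Midpoints: 2.6875, 3.0625, 3.4375, 3.8125.
v(2.6875) = 28.36328125, v(3.0625) = 37.64453125, v(3.4375) = 48.33203125, v(3.8125) = 60.42578125.
Sum = Δs · [v(2.6875) + v(3.0625) + v(3.4375) + v(3.8125)].
Sum ≈ 65.5371.

65.5371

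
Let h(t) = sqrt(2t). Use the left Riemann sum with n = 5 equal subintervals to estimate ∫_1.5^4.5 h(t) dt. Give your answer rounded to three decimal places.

6.880

Δt = (4.5 − 1.5)/5 = 0.6.
Left endpoints: 1.5, 2.1, 2.7, 3.3, 3.9.
h(1.5) ≈ 1.732, h(2.1) ≈ 2.049, h(2.7) ≈ 2.324, h(3.3) ≈ 2.569, h(3.9) ≈ 2.793.
Sum = Δt · [h(1.5) + h(2.1) + h(2.7) + h(3.3) + h(3.9)].
Sum ≈ 6.880.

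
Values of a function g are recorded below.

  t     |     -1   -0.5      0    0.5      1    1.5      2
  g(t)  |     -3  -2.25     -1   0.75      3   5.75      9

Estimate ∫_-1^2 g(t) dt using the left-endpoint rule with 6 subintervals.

Δt = 0.5.
Sum = 0.5·[(-3) + (-2.25) + (-1) + 0.75 + 3 + 5.75] = 1.625.

1.625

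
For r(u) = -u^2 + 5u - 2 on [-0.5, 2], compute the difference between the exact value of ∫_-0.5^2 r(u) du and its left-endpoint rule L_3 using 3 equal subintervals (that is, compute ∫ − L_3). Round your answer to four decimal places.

Exact integral: ∫_-0.5^2 r(u) du ≈ 1.666667.
L_3 ≈ -2.268519.
Error ≈ 1.666667 − (-2.268519) ≈ 3.9352.

3.9352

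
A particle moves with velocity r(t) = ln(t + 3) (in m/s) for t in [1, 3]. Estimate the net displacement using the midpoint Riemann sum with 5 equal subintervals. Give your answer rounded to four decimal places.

3.2059

Δt = (3 − 1)/5 = 0.4.
Midpoints: 1.2, 1.6, 2, 2.4, 2.8.
r(1.2) ≈ 1.4351, r(1.6) ≈ 1.5261, r(2) ≈ 1.6094, r(2.4) ≈ 1.6864, r(2.8) ≈ 1.7579.
Sum = Δt · [r(1.2) + r(1.6) + r(2) + r(2.4) + r(2.8)].
Sum ≈ 3.2059.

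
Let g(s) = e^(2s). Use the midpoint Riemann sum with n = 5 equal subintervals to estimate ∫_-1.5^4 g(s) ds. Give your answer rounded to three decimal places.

1227.494

Δs = (4 − (-1.5))/5 = 1.1.
Midpoints: -0.95, 0.15, 1.25, 2.35, 3.45.
g(-0.95) ≈ 0.150, g(0.15) ≈ 1.350, g(1.25) ≈ 12.182, g(2.35) ≈ 109.947, g(3.45) ≈ 992.275.
Sum = Δs · [g(-0.95) + g(0.15) + g(1.25) + g(2.35) + g(3.45)].
Sum ≈ 1227.494.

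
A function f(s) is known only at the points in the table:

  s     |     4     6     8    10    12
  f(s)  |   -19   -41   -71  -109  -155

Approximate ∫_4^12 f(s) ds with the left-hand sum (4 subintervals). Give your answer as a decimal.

Δs = 2.
Sum = 2·[(-19) + (-41) + (-71) + (-109)] = -480.

-480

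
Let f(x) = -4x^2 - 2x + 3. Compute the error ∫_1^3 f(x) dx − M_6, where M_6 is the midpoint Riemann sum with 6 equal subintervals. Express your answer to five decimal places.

Exact integral: ∫_1^3 f(x) dx ≈ -36.6666667.
M_6 ≈ -36.5925926.
Error ≈ -36.6666667 − (-36.5925926) ≈ -0.07407.

-0.07407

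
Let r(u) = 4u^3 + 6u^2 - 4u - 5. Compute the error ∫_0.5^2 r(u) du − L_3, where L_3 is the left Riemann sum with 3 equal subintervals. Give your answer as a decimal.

Exact integral: ∫_0.5^2 r(u) du = 16.6875.
L_3 = 6.
Error = 16.6875 − 6 = 10.6875.

10.6875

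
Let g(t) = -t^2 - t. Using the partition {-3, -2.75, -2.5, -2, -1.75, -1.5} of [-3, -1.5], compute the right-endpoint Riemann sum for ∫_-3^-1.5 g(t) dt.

-3.65625

Subinterval widths: 0.25, 0.25, 0.5, 0.25, 0.25.
Right endpoints: -2.75, -2.5, -2, -1.75, -1.5.
g(-2.75) = -4.8125, g(-2.5) = -3.75, g(-2) = -2, g(-1.75) = -1.3125, g(-1.5) = -0.75.
Sum = Σ Δt_i · g(t_i).
Sum = -3.65625.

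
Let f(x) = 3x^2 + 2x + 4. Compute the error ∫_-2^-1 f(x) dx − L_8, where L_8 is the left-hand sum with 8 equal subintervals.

-0.4453125

Exact integral: ∫_-2^-1 f(x) dx = 8.
L_8 = 8.4453125.
Error = 8 − 8.4453125 = -0.4453125.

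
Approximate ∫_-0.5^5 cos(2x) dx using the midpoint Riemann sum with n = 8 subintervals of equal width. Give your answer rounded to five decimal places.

Δx = (5 − (-0.5))/8 = 0.6875.
Midpoints: -0.15625, 0.53125, 1.21875, 1.90625, 2.59375, 3.28125, 3.96875, 4.65625.
f(-0.15625) ≈ 0.95157, f(0.53125) ≈ 0.48669, f(1.21875) ≈ -0.76220, f(1.90625) ≈ -0.78326, f(2.59375) ≈ 0.45744, f(3.28125) ≈ 0.96124, f(3.96875) ≈ -0.08342, f(4.65625) ≈ -0.99370.
Sum = Δx · [f(-0.15625) + f(0.53125) + f(1.21875) + ...].
Sum ≈ 0.16112.

0.16112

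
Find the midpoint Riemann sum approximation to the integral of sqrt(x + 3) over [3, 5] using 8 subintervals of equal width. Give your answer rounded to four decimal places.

5.2871

Δx = (5 − 3)/8 = 0.25.
Midpoints: 3.125, 3.375, 3.625, 3.875, 4.125, 4.375, 4.625, 4.875.
f(3.125) ≈ 2.4749, f(3.375) ≈ 2.5249, f(3.625) ≈ 2.5739, f(3.875) ≈ 2.6220, f(4.125) ≈ 2.6693, f(4.375) ≈ 2.7157, f(4.625) ≈ 2.7613, f(4.875) ≈ 2.8062.
Sum = Δx · [f(3.125) + f(3.375) + f(3.625) + ...].
Sum ≈ 5.2871.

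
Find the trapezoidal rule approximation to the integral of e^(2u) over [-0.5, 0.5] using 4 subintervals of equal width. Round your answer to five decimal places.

Δu = (0.5 − (-0.5))/4 = 0.25.
f(-0.5) ≈ 0.36788, f(-0.25) ≈ 0.60653, f(0) ≈ 1.00000, f(0.25) ≈ 1.64872, f(0.5) ≈ 2.71828.
T_4 = (Δu/2)·[f(u_0) + 2f(u_1) + 2f(u_2) + 2f(u_3) + f(u_4)].
Sum ≈ 1.19958.

1.19958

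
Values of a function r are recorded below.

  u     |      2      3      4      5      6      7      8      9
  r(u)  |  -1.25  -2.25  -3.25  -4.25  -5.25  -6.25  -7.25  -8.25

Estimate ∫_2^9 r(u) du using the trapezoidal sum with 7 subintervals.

-33.25

Δu = 1.
T_7 = (1/2)·[(-1.25) + 2·(-2.25) + 2·(-3.25) + 2·(-4.25) + 2·(-5.25) + 2·(-6.25) + 2·(-7.25) + (-8.25)] = -33.25.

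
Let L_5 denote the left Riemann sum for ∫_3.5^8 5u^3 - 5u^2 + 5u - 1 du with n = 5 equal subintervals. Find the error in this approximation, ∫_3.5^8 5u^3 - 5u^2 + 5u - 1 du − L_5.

Exact integral: ∫_3.5^8 f(u) du = 4275.421875.
L_5 = 3375.5625.
Error = 4275.421875 − 3375.5625 = 899.859375.

899.859375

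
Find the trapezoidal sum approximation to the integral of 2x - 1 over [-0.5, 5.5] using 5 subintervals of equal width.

24

Δx = (5.5 − (-0.5))/5 = 1.2.
f(-0.5) = -2, f(0.7) = 0.4, f(1.9) = 2.8, f(3.1) = 5.2, f(4.3) = 7.6, f(5.5) = 10.
T_5 = (Δx/2)·[f(x_0) + 2f(x_1) + ... + 2f(x_{4}) + f(x_5)].
Sum = 24.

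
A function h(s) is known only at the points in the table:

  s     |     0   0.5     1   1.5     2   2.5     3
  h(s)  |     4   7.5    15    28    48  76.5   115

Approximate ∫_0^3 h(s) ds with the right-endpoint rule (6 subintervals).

Δs = 0.5.
Sum = 0.5·[7.5 + 15 + 28 + 48 + 76.5 + 115] = 145.

145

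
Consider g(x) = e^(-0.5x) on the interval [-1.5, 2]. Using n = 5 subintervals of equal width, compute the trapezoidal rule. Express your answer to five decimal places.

3.53388

Δx = (2 − (-1.5))/5 = 0.7.
g(-1.5) ≈ 2.11700, g(-0.8) ≈ 1.49182, g(-0.1) ≈ 1.05127, g(0.6) ≈ 0.74082, g(1.3) ≈ 0.52205, g(2) ≈ 0.36788.
T_5 = (Δx/2)·[g(x_0) + 2g(x_1) + ... + 2g(x_{4}) + g(x_5)].
Sum ≈ 3.53388.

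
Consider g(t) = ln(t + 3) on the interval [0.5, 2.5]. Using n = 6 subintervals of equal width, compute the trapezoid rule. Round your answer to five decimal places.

Δt = (2.5 − 0.5)/6 = 1/3.
g(0.5) ≈ 1.25276, g(5/6) ≈ 1.34373, g(7/6) ≈ 1.42712, g(1.5) ≈ 1.50408, g(11/6) ≈ 1.57554, g(13/6) ≈ 1.64223, g(2.5) ≈ 1.70475.
T_6 = (Δt/2)·[g(t_0) + 2g(t_1) + ... + 2g(t_{5}) + g(t_6)].
Sum ≈ 2.99048.

2.99048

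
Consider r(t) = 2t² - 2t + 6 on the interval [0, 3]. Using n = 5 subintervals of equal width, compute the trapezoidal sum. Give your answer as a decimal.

Δt = (3 − 0)/5 = 0.6.
r(0) = 6, r(0.6) = 5.52, r(1.2) = 6.48, r(1.8) = 8.88, r(2.4) = 12.72, r(3) = 18.
T_5 = (Δt/2)·[r(t_0) + 2r(t_1) + ... + 2r(t_{4}) + r(t_5)].
Sum = 27.36.

27.36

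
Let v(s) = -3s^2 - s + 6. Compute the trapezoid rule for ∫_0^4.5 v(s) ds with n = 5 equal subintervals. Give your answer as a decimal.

-76.0725

Δs = (4.5 − 0)/5 = 0.9.
v(0) = 6, v(0.9) = 2.67, v(1.8) = -5.52, v(2.7) = -18.57, v(3.6) = -36.48, v(4.5) = -59.25.
T_5 = (Δs/2)·[v(s_0) + 2v(s_1) + ... + 2v(s_{4}) + v(s_5)].
Sum = -76.0725.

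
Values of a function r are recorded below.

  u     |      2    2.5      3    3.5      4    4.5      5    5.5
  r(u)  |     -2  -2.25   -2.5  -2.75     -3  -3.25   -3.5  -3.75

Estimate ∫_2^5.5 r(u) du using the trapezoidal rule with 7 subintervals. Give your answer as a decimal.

-10.0625

Δu = 0.5.
T_7 = (0.5/2)·[(-2) + 2·(-2.25) + 2·(-2.5) + 2·(-2.75) + 2·(-3) + 2·(-3.25) + 2·(-3.5) + (-3.75)] = -10.0625.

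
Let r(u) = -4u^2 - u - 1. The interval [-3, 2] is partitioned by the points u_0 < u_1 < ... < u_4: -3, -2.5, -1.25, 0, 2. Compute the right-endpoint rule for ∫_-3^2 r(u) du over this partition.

Subinterval widths: 0.5, 1.25, 1.25, 2.
Right endpoints: -2.5, -1.25, 0, 2.
r(-2.5) = -23.5, r(-1.25) = -6, r(0) = -1, r(2) = -19.
Sum = Σ Δu_i · r(u_i).
Sum = -58.5.

-58.5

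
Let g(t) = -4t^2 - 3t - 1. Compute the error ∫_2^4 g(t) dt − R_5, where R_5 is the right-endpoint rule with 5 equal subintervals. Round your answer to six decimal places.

Exact integral: ∫_2^4 g(t) dt ≈ -94.66666667.
R_5 = -105.68.
Error ≈ -94.66666667 − (-105.68) ≈ 11.013333.

11.013333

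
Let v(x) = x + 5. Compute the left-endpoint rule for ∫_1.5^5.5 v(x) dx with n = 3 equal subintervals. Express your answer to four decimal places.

31.3333

Δx = (5.5 − 1.5)/3 = 4/3.
Left endpoints: 1.5, 17/6, 25/6.
v(1.5) = 6.5, v(17/6) = 47/6, v(25/6) = 55/6.
Sum = Δx · [v(1.5) + v(17/6) + v(25/6)].
Sum ≈ 31.3333.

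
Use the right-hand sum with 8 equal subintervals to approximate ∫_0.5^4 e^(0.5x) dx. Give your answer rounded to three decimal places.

13.594

Δx = (4 − 0.5)/8 = 0.4375.
Right endpoints: 0.9375, 1.375, 1.8125, 2.25, 2.6875, 3.125, 3.5625, 4.
f(0.9375) ≈ 1.598, f(1.375) ≈ 1.989, f(1.8125) ≈ 2.475, f(2.25) ≈ 3.080, f(2.6875) ≈ 3.833, f(3.125) ≈ 4.771, f(3.5625) ≈ 5.937, f(4) ≈ 7.389.
Sum = Δx · [f(0.9375) + f(1.375) + f(1.8125) + ...].
Sum ≈ 13.594.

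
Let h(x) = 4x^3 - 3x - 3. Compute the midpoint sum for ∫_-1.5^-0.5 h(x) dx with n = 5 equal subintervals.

Δx = (-0.5 − (-1.5))/5 = 0.2.
Midpoints: -1.4, -1.2, -1, -0.8, -0.6.
h(-1.4) = -9.776, h(-1.2) = -6.312, h(-1) = -4, h(-0.8) = -2.648, h(-0.6) = -2.064.
Sum = Δx · [h(-1.4) + h(-1.2) + h(-1) + h(-0.8) + h(-0.6)].
Sum = -4.96.

-4.96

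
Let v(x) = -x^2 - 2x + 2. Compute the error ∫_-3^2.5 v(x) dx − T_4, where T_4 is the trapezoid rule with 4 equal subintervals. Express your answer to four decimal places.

Exact integral: ∫_-3^2.5 v(x) dx ≈ -0.458333.
T_4 = -2.19140625.
Error ≈ -0.458333 − (-2.19140625) ≈ 1.7331.

1.7331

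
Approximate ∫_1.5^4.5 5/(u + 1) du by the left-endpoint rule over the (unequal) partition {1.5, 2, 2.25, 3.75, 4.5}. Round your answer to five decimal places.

4.51383

Subinterval widths: 0.5, 0.25, 1.5, 0.75.
Left endpoints: 1.5, 2, 2.25, 3.75.
f(1.5) = 2, f(2) = 5/3, f(2.25) = 20/13, f(3.75) = 20/19.
Sum = Σ Δu_i · f(u_i).
Sum ≈ 4.51383.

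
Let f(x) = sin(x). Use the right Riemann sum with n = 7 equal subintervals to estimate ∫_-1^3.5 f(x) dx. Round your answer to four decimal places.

1.5833

Δx = (3.5 − (-1))/7 = 9/14.
Right endpoints: -5/14, 2/7, 13/14, 11/7, 31/14, 20/7, 3.5.
f(-5/14) ≈ -0.3496, f(2/7) ≈ 0.2818, f(13/14) ≈ 0.8008, f(11/7) ≈ 1.0000, f(31/14) ≈ 0.8000, f(20/7) ≈ 0.2806, f(3.5) ≈ -0.3508.
Sum = Δx · [f(-5/14) + f(2/7) + f(13/14) + ...].
Sum ≈ 1.5833.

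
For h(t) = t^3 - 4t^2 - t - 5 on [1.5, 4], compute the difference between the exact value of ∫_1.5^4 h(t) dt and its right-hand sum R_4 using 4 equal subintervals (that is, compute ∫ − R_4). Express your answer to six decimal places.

-1.668294

Exact integral: ∫_1.5^4 h(t) dt ≈ -37.47395833.
R_4 ≈ -35.80566406.
Error ≈ -37.47395833 − (-35.80566406) ≈ -1.668294.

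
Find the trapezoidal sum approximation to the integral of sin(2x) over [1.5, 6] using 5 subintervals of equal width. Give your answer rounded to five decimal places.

Δx = (6 − 1.5)/5 = 0.9.
f(1.5) ≈ 0.14112, f(2.4) ≈ -0.99616, f(3.3) ≈ 0.31154, f(4.2) ≈ 0.85460, f(5.1) ≈ -0.69987, f(6) ≈ -0.53657.
T_5 = (Δx/2)·[f(x_0) + 2f(x_1) + ... + 2f(x_{4}) + f(x_5)].
Sum ≈ -0.65486.

-0.65486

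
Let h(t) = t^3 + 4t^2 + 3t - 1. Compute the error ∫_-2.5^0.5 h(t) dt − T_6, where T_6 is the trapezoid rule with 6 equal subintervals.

Exact integral: ∫_-2.5^0.5 h(t) dt = -0.75.
T_6 = -0.625.
Error = -0.75 − (-0.625) = -0.125.

-0.125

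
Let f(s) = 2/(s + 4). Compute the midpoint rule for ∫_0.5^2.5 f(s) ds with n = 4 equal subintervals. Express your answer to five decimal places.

Δs = (2.5 − 0.5)/4 = 0.5.
Midpoints: 0.75, 1.25, 1.75, 2.25.
f(0.75) = 8/19, f(1.25) = 8/21, f(1.75) = 8/23, f(2.25) = 0.32.
Sum = Δs · [f(0.75) + f(1.25) + f(1.75) + f(2.25)].
Sum ≈ 0.73492.

0.73492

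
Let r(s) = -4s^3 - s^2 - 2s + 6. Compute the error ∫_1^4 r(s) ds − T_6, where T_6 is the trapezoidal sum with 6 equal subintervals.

Exact integral: ∫_1^4 r(s) ds = -273.
T_6 = -276.875.
Error = -273 − (-276.875) = 3.875.

3.875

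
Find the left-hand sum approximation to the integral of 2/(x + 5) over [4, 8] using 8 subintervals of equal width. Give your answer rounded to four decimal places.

Δx = (8 − 4)/8 = 0.5.
Left endpoints: 4, 4.5, 5, 5.5, 6, 6.5, 7, 7.5.
f(4) = 2/9, f(4.5) = 4/19, f(5) = 0.2, f(5.5) = 4/21, f(6) = 2/11, f(6.5) = 4/23, f(7) = 1/6, f(7.5) = 0.16.
Sum = Δx · [f(4) + f(4.5) + f(5) + ...].
Sum ≈ 0.7528.

0.7528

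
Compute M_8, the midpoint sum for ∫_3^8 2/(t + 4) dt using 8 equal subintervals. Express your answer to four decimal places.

1.0776

Δt = (8 − 3)/8 = 0.625.
Midpoints: 3.3125, 3.9375, 4.5625, 5.1875, 5.8125, 6.4375, 7.0625, 7.6875.
f(3.3125) = 32/117, f(3.9375) = 32/127, f(4.5625) = 32/137, f(5.1875) = 32/147, f(5.8125) = 32/157, f(6.4375) = 32/167, f(7.0625) = 32/177, f(7.6875) = 32/187.
Sum = Δt · [f(3.3125) + f(3.9375) + f(4.5625) + ...].
Sum ≈ 1.0776.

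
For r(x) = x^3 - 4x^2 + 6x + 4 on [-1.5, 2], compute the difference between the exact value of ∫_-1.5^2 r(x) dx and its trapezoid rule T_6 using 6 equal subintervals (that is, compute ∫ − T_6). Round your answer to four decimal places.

Exact integral: ∫_-1.5^2 r(x) dx ≈ 6.817708.
T_6 ≈ 6.172598.
Error ≈ 6.817708 − 6.172598 ≈ 0.6451.

0.6451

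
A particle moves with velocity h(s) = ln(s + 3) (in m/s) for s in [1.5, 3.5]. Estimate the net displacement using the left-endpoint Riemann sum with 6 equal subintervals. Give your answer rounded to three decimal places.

Δs = (3.5 − 1.5)/6 = 1/3.
Left endpoints: 1.5, 11/6, 13/6, 2.5, 17/6, 19/6.
h(1.5) ≈ 1.504, h(11/6) ≈ 1.576, h(13/6) ≈ 1.642, h(2.5) ≈ 1.705, h(17/6) ≈ 1.764, h(19/6) ≈ 1.819.
Sum = Δs · [h(1.5) + h(11/6) + h(13/6) + ...].
Sum ≈ 3.336.

3.336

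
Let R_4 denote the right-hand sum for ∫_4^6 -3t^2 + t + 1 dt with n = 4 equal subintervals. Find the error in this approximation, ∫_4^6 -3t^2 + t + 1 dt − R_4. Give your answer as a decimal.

14.75

Exact integral: ∫_4^6 f(t) dt = -140.
R_4 = -154.75.
Error = -140 − (-154.75) = 14.75.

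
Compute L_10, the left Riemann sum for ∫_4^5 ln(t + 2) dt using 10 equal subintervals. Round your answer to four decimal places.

1.8631

Δt = (5 − 4)/10 = 0.1.
Left endpoints: 4, 4.1, 4.2, 4.3, 4.4, 4.5, 4.6, 4.7, 4.8, 4.9.
f(4) ≈ 1.7918, f(4.1) ≈ 1.8083, f(4.2) ≈ 1.8245, f(4.3) ≈ 1.8405, f(4.4) ≈ 1.8563, f(4.5) ≈ 1.8718, f(4.6) ≈ 1.8871, f(4.7) ≈ 1.9021, f(4.8) ≈ 1.9169, f(4.9) ≈ 1.9315.
Sum = Δt · [f(4) + f(4.1) + f(4.2) + ...].
Sum ≈ 1.8631.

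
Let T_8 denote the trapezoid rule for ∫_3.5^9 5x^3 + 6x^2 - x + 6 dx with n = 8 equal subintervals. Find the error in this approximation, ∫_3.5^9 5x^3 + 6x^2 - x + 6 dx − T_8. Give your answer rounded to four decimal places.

Exact integral: ∫_3.5^9 f(x) dx = 9384.546875.
T_8 ≈ 9427.765381.
Error ≈ 9384.546875 − 9427.765381 ≈ -43.2185.

-43.2185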